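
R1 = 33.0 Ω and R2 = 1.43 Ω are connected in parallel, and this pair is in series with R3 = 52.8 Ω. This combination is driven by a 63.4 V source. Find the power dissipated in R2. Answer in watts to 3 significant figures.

First find R_p for the parallel pair, then treat R_p + R3 as a series loop.
R_p = (33.0×1.43)/(33.0+1.43) = 1.371 Ω
R_total = R_p + 52.8 = 1.371 + 52.8 = 54.17 Ω
I = V / R_total = 63.4 / 54.17 = 1.170 A
Voltage across the parallel pair: V_p = I × R_p = 1.170 × 1.371 = 1.604 V
Use P = V²/R for R2 with V = V_p.
P_R2 = (1.604)² / 1.43 = 1.799 W

1.80 W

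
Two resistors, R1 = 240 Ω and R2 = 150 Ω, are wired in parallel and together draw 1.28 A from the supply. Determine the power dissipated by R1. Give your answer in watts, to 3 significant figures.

We need the common branch voltage; get it from I_total × R_eq, then P = V²/R for the branch.
1/R_eq = 1/240 + 1/150 ⇒ R_eq = 92.31 Ω
V = I_total × R_eq = 1.280 × 92.31 = 118.2 V
P_R1 = V² / R1 = (118.2)² / 240 = 58.17 W

58.2 W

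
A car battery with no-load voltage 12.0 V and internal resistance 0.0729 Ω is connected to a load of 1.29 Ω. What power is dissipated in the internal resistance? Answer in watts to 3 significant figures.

5.65 W

The internal resistance carries the same current as the load; P_int = I²r.
I = ε / (r + R) = 12.0 / (0.0729 + 1.29) = 8.805 A
P_int = I² r = (8.805)² × 0.0729 = 5.651 W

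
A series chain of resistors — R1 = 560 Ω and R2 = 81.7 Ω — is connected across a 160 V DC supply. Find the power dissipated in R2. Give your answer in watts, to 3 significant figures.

Series elements share the same current, so find I first, then use P = I²R.
R_total = 560 + 81.7 = 641.7 Ω
I = V / R_total = 160 / 641.7 = 0.2493 A
P_R2 = I² × R2 = (0.2493)² × 81.7 = 5.079 W

5.08 W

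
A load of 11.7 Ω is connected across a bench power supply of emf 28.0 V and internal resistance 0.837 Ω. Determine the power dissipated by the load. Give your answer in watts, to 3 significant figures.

58.4 W

Find the circuit current first, then P = I²R for the load (series elements share I).
I = ε / (r + R) = 28.0 / (0.837 + 11.7) = 2.233 A
P_load = I² R = (2.233)² × 11.7 = 58.36 W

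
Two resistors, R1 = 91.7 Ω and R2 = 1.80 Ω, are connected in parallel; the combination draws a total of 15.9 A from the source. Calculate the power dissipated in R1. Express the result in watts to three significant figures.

8.59 W

The branches share the same voltage, but only the total current is given — find V from the equivalent resistance first.
1/R_eq = 1/91.7 + 1/1.80 ⇒ R_eq = 1.765 Ω
V = I_total × R_eq = 15.90 × 1.765 = 28.07 V
P_R1 = V² / R1 = (28.07)² / 91.7 = 8.592 W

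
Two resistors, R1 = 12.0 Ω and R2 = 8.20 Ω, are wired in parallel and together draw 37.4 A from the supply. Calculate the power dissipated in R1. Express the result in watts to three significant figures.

Parallel branches share V, not I — compute V via R_eq, then use V²/R for the target branch.
1/R_eq = 1/12.0 + 1/8.20 ⇒ R_eq = 4.871 Ω
V = I_total × R_eq = 37.40 × 4.871 = 182.2 V
P_R1 = V² / R1 = (182.2)² / 12.0 = 2766 W

2770 W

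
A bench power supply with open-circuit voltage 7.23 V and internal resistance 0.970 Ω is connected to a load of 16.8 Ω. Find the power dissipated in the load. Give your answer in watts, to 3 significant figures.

2.78 W

With r and R in series, I = ε/(r+R); the load dissipates I²R.
I = ε / (r + R) = 7.23 / (0.970 + 16.8) = 0.4069 A
P_load = I² R = (0.4069)² × 16.8 = 2.781 W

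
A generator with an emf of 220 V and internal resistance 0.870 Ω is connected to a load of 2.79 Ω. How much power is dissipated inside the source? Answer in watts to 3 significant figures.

3140 W

Internal loss is I²r, with I set by the total series resistance r+R.
I = ε / (r + R) = 220 / (0.870 + 2.79) = 60.11 A
P_int = I² r = (60.11)² × 0.870 = 3143 W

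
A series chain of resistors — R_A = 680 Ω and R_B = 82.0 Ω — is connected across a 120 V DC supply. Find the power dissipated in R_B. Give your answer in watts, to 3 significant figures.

2.03 W

Series elements share the same current, so find I first, then use P = I²R.
R_total = 680 + 82.0 = 762.0 Ω
I = V / R_total = 120 / 762.0 = 0.1575 A
P_R_B = I² × R_B = (0.1575)² × 82.0 = 2.034 W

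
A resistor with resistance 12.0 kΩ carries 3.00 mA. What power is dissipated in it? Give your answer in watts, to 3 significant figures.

0.108 W

Knowing I and R, the power is just I²R — no need to find V first.
P = (0.003000 A)² × 12000 Ω = 0.1080 W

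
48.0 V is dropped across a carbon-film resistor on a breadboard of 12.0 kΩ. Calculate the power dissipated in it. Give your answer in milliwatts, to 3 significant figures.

192 mW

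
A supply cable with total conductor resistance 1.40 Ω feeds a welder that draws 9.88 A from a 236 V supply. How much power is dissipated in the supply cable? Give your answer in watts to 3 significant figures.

137 W

Line loss is just I²R for the cable — we know both I and R_line directly.
The supply cable carries the full 9.88 A.
P_line = I² R_line = (9.880)² × 1.40 = 136.7 W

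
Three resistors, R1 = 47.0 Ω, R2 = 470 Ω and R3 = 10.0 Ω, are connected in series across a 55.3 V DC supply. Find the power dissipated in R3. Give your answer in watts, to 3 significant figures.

Series elements share the same current, so find I first, then use P = I²R.
R_total = 47.0 + 470 + 10.0 = 527.0 Ω
I = V / R_total = 55.3 / 527.0 = 0.1049 A
P_R3 = I² × R3 = (0.1049)² × 10.0 = 0.1101 W

0.110 W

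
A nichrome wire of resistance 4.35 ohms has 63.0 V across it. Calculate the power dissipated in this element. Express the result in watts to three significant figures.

912 W

V and R are stated; P = V²/R avoids computing the current.
P = (63.0 V)² / 4.35 Ω = 912.4 W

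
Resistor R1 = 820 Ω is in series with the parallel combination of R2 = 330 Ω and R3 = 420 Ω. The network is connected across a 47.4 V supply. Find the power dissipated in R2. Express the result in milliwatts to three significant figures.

Collapse R2‖R3 to a single equivalent, reducing the network to two series elements.
R_p = (330×420)/(330+420) = 184.8 Ω
R_total = 820 + 184.8 = 1005 Ω
I = V / R_total = 47.4 / 1005 = 0.04717 A
Voltage across the parallel pair: V_p = I × R_p = 0.04717 × 184.8 = 8.718 V
With V_p across R2, its power is V_p²/R2.
P_R2 = (8.718)² / 330 = 0.2303 W

230 mW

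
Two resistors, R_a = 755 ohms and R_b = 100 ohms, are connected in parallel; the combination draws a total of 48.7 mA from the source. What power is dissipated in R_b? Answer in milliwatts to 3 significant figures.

We need the common branch voltage; get it from I_total × R_eq, then P = V²/R for the branch.
1/R_eq = 1/755 + 1/100 ⇒ R_eq = 88.30 Ω
V = I_total × R_eq = 0.04870 × 88.30 = 4.300 V
P_R_b = V² / R_b = (4.300)² / 100 = 0.1849 W

185 mW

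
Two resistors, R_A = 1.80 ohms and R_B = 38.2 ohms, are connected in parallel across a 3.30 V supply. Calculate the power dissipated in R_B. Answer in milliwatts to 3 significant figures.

285 mW

Parallel branches share the same voltage; P = V²/R gives the branch power in one step.
P_R_B = V² / R_B = (3.30)² / 38.2 Ω = 0.2851 W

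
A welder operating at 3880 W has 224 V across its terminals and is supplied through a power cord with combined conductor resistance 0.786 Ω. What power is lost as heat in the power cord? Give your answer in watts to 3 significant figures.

Line loss is just I²R for the cable — we know both I and R_line directly.
I = P / V = 3880 / 224 = 17.32 A through the power cord.
P_line = I² R_line = (17.32)² × 0.786 = 235.8 W

236 W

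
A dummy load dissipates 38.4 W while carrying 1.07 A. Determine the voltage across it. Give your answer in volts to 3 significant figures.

35.9 V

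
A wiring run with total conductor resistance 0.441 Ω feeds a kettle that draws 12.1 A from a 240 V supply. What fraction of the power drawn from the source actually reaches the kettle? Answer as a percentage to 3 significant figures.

97.8 %

The wiring run carries the full 12.1 A.
P_line = I² R_line = (12.10)² × 0.441 = 64.57 W
P_source = V I = 240 × 12.10 = 2904 W; P_load = 2839 W
η = P_load / P_source = 2839 / 2904 = 0.9778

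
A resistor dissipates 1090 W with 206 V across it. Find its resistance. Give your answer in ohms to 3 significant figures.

Rearranging the power relation for the two known quantities gives R = V² / P.
R = (206)² / 1090 = 38.93 Ω

38.9 Ω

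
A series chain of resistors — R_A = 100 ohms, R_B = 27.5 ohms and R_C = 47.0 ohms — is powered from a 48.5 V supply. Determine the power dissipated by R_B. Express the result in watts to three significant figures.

2.12 W

Since the resistors are in series they all carry the loop current I = V/R_total; the power in any one is I²R.
R_total = 100 + 27.5 + 47.0 = 174.5 Ω
I = V / R_total = 48.5 / 174.5 = 0.2779 A
P_R_B = I² × R_B = (0.2779)² × 27.5 = 2.124 W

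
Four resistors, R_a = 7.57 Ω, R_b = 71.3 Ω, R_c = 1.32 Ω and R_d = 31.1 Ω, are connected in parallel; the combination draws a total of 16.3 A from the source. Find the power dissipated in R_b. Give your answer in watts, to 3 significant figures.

We need the common branch voltage; get it from I_total × R_eq, then P = V²/R for the branch.
1/R_eq = 1/7.57 + 1/71.3 + 1/1.32 + 1/31.1 ⇒ R_eq = 1.069 Ω
V = I_total × R_eq = 16.30 × 1.069 = 17.42 V
P_R_b = V² / R_b = (17.42)² / 71.3 = 4.255 W

4.25 W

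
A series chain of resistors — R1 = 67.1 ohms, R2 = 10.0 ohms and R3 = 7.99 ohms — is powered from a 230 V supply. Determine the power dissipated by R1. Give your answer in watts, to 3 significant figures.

490 W

The current is common to all series resistors; compute it, then apply P = I²R for the target.
R_total = 67.1 + 10.0 + 7.99 = 85.09 Ω
I = V / R_total = 230 / 85.09 = 2.703 A
P_R1 = I² × R1 = (2.703)² × 67.1 = 490.3 W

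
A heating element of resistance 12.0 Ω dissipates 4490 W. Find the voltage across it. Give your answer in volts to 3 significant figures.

232 V

Rearranging the power relation for the two known quantities gives V = √(P R).
V = √(4490 × 12.0) = 232.1 V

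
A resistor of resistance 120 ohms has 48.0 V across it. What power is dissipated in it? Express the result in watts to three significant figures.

We know the drop across the element and its resistance — P = V²/R, one step.
P = (48.0 V)² / 120 Ω = 19.20 W

19.2 W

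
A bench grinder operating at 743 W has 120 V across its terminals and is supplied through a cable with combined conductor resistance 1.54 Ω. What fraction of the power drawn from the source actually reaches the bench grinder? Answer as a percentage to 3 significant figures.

92.6 %

I = P / V = 743 / 120 = 6.192 A through the cable.
P_line = I² R_line = (6.192)² × 1.54 = 59.04 W
P_source = P_load + P_line = 743.0 + 59.04 = 802.0 W
η = P_load / P_source = 743.0 / 802.0 = 0.9264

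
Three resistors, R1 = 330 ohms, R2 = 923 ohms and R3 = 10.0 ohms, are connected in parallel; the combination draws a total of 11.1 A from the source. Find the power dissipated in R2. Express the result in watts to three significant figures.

Only the total current is stated, so first find the parallel equivalent to get the voltage across the combination.
1/R_eq = 1/330 + 1/923 + 1/10.0 ⇒ R_eq = 9.605 Ω
V = I_total × R_eq = 11.10 × 9.605 = 106.6 V
P_R2 = V² / R2 = (106.6)² / 923 = 12.31 W

12.3 W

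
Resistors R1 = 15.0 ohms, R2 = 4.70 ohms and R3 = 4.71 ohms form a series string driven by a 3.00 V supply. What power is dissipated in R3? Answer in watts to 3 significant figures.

Every series element carries the same I. Get I from the total resistance, then P = I² × R3.
R_total = 15.0 + 4.70 + 4.71 = 24.41 Ω
I = V / R_total = 3.00 / 24.41 = 0.1229 A
P_R3 = I² × R3 = (0.1229)² × 4.71 = 0.07114 W

0.0711 W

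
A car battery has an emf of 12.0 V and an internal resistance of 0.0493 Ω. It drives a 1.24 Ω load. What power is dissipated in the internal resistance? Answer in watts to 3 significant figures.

Internal loss is I²r, with I set by the total series resistance r+R.
I = ε / (r + R) = 12.0 / (0.0493 + 1.24) = 9.307 A
P_int = I² r = (9.307)² × 0.0493 = 4.271 W

4.27 W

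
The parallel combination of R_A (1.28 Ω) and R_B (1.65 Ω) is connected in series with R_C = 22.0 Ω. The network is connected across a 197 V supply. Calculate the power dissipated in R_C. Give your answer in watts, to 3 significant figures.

1650 W

Collapse the R_A‖R_B pair into one equivalent R_p; then R_p and R_C form a series string.
R_p = (1.28×1.65)/(1.28+1.65) = 0.7208 Ω
R_total = R_p + 22.0 = 0.7208 + 22.0 = 22.72 Ω
I = V / R_total = 197 / 22.72 = 8.670 A
All the supply current flows through R_C; use P = I²R_C.
P_R_C = (8.670)² × 22.0 = 1654 W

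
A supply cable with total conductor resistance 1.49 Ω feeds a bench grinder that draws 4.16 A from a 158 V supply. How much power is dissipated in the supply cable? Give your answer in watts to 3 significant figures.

25.8 W

Only the current and the line resistance are needed for the I²R loss.
The supply cable carries the full 4.16 A.
P_line = I² R_line = (4.160)² × 1.49 = 25.79 W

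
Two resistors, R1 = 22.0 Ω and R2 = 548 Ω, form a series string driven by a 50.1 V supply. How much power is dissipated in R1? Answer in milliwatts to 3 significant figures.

170 mW

Series elements share the same current, so find I first, then use P = I²R.
R_total = 22.0 + 548 = 570.0 Ω
I = V / R_total = 50.1 / 570.0 = 0.08789 A
P_R1 = I² × R1 = (0.08789)² × 22.0 = 0.1700 W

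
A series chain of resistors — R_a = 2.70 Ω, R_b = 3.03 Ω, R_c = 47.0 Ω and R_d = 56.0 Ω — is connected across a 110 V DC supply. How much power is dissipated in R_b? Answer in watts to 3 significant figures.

3.10 W

In a series string the same current flows through every resistor — find that current, then P = I²R for the one we want.
R_total = 2.70 + 3.03 + 47.0 + 56.0 = 108.7 Ω
I = V / R_total = 110 / 108.7 = 1.012 A
P_R_b = I² × R_b = (1.012)² × 3.03 = 3.101 W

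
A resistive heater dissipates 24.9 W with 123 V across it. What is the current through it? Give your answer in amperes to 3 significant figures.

0.202 A

The two known quantities fix the third via I = P / V.
I = 24.9 / 123 = 0.2024 A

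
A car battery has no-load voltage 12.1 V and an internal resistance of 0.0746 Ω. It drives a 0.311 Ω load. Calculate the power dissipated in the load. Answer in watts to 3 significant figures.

The internal resistance and the load are in series, so the same I flows through both; get I from ε/(r+R), then I²R for the load.
I = ε / (r + R) = 12.1 / (0.0746 + 0.311) = 31.38 A
P_load = I² R = (31.38)² × 0.311 = 306.2 W

306 W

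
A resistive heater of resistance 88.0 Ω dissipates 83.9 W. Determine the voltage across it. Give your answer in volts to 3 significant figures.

85.9 V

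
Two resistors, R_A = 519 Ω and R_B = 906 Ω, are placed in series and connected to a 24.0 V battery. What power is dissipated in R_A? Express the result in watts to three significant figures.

0.147 W

The current is common to all series resistors; compute it, then apply P = I²R for the target.
R_total = 519 + 906 = 1425 Ω
I = V / R_total = 24.0 / 1425 = 0.01684 A
P_R_A = I² × R_A = (0.01684)² × 519 = 0.1472 W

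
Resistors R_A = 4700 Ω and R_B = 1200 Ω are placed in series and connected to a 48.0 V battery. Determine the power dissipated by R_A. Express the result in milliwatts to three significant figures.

Every series element carries the same I. Get I from the total resistance, then P = I² × R_A.
R_total = 4700 + 1200 = 5900 Ω
I = V / R_total = 48.0 / 5900 = 0.008136 A
P_R_A = I² × R_A = (0.008136)² × 4700 = 0.3111 W

311 mW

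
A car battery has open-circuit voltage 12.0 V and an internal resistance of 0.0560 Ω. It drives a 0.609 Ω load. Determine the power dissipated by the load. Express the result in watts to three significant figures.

198 W

Find the circuit current first, then P = I²R for the load (series elements share I).
I = ε / (r + R) = 12.0 / (0.0560 + 0.609) = 18.05 A
P_load = I² R = (18.05)² × 0.609 = 198.3 W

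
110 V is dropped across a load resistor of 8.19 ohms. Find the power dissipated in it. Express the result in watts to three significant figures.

1480 W

V and R are stated; P = V²/R avoids computing the current.
P = (110 V)² / 8.19 Ω = 1477 W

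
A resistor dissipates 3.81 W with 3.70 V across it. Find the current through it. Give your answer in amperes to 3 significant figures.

1.03 A

The two known quantities fix the third via I = P / V.
I = 3.81 / 3.70 = 1.030 A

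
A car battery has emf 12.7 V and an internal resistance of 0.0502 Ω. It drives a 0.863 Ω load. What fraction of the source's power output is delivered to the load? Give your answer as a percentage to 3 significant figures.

94.5 %

Both r and R carry the same current, so the power split is just the resistance split: η = R/(R+r).
η = R / (R + r) = 0.863 / (0.863 + 0.0502) = 0.9450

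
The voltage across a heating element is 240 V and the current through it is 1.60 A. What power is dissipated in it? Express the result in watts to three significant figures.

384 W

V and I are known directly — P = V I, no intermediate step needed.
P = 240 V × 1.600 A = 384.0 W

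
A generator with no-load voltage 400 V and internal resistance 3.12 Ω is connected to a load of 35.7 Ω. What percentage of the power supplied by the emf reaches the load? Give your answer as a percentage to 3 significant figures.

92.0 %

Both r and R carry the same current, so the power split is just the resistance split: η = R/(R+r).
η = R / (R + r) = 35.7 / (35.7 + 3.12) = 0.9196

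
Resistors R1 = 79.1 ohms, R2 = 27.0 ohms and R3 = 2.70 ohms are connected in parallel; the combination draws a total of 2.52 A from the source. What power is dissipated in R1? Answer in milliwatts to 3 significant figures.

The branches share the same voltage, but only the total current is given — find V from the equivalent resistance first.
1/R_eq = 1/79.1 + 1/27.0 + 1/2.70 ⇒ R_eq = 2.381 Ω
V = I_total × R_eq = 2.520 × 2.381 = 5.999 V
P_R1 = V² / R1 = (5.999)² / 79.1 = 0.4550 W

455 mW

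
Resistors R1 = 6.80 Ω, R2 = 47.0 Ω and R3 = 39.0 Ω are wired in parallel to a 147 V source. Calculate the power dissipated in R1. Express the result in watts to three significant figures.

Every branch has 147 V across it, so for R1 the power is simply V²/R.
P_R1 = V² / R1 = (147)² / 6.80 Ω = 3178 W

3180 W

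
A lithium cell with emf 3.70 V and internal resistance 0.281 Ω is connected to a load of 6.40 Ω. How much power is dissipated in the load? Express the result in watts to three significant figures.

The internal resistance and the load are in series, so the same I flows through both; get I from ε/(r+R), then I²R for the load.
I = ε / (r + R) = 3.70 / (0.281 + 6.40) = 0.5538 A
P_load = I² R = (0.5538)² × 6.40 = 1.963 W

1.96 W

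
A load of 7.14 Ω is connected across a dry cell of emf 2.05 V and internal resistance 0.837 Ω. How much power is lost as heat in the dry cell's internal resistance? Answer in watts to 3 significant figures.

The internal resistance carries the same current as the load; P_int = I²r.
I = ε / (r + R) = 2.05 / (0.837 + 7.14) = 0.2570 A
P_int = I² r = (0.2570)² × 0.837 = 0.05528 W

0.0553 W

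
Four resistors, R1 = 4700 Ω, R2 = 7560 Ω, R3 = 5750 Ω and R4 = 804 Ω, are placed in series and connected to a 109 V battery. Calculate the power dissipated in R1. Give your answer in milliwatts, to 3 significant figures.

158 mW

Series elements share the same current, so find I first, then use P = I²R.
R_total = 4700 + 7560 + 5750 + 804 = 18810 Ω
I = V / R_total = 109 / 18810 = 0.005794 A
P_R1 = I² × R1 = (0.005794)² × 4700 = 0.1578 W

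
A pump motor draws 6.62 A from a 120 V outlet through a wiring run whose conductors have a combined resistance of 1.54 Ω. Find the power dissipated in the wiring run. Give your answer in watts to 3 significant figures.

67.5 W

Only the current and the line resistance are needed for the I²R loss.
The wiring run carries the full 6.62 A.
P_line = I² R_line = (6.620)² × 1.54 = 67.49 W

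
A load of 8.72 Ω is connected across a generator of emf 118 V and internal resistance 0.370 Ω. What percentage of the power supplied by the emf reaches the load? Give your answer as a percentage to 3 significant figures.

95.9 %

The source delivers εI, of which I²R reaches the load and I²r is lost; since I is common, η = R/(R+r).
η = R / (R + r) = 8.72 / (8.72 + 0.370) = 0.9593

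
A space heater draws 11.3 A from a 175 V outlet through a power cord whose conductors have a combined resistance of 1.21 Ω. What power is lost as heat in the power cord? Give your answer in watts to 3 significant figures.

155 W

Only the current and the line resistance are needed for the I²R loss.
The power cord carries the full 11.3 A.
P_line = I² R_line = (11.30)² × 1.21 = 154.5 W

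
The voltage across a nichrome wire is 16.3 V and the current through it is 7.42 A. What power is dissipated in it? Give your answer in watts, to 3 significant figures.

121 W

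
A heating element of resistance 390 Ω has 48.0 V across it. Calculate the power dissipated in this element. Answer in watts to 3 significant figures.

5.91 W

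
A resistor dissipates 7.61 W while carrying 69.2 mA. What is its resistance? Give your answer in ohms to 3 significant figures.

Rearranging the power relation for the two known quantities gives R = P / I².
R = 7.61 / (0.06920)² = 1589 Ω

1590 Ω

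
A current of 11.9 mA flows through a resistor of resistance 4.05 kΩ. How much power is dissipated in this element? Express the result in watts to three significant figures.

0.574 W

The current through and the resistance of the element are both given; use P = I²R.
P = (0.01190 A)² × 4050 Ω = 0.5735 W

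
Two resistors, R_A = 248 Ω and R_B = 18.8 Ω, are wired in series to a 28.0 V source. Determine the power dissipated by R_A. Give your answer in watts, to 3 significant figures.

2.73 W

Series elements share the same current, so find I first, then use P = I²R.
R_total = 248 + 18.8 = 266.8 Ω
I = V / R_total = 28.0 / 266.8 = 0.1049 A
P_R_A = I² × R_A = (0.1049)² × 248 = 2.731 W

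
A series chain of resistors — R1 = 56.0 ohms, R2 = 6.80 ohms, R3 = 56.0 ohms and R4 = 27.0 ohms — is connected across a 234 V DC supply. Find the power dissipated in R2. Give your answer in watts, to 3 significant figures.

17.5 W

Series elements share the same current, so find I first, then use P = I²R.
R_total = 56.0 + 6.80 + 56.0 + 27.0 = 145.8 Ω
I = V / R_total = 234 / 145.8 = 1.605 A
P_R2 = I² × R2 = (1.605)² × 6.80 = 17.52 W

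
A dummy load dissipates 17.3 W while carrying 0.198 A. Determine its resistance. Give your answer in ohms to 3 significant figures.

441 Ω

Inverting the appropriate power form: R = P / I².
R = 17.3 / (0.1980)² = 441.3 Ω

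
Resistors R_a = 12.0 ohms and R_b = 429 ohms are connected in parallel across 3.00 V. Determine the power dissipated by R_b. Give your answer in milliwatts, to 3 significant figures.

21.0 mW

R_b sits directly across the source, so P = V²/R with V = 3.00 V.
P_R_b = V² / R_b = (3.00)² / 429 Ω = 0.02098 W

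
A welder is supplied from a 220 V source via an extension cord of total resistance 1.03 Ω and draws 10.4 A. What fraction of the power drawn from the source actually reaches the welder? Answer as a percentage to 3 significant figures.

The extension cord carries the full 10.4 A.
P_line = I² R_line = (10.40)² × 1.03 = 111.4 W
P_source = V I = 220 × 10.40 = 2288 W; P_load = 2177 W
η = P_load / P_source = 2177 / 2288 = 0.9513

95.1 %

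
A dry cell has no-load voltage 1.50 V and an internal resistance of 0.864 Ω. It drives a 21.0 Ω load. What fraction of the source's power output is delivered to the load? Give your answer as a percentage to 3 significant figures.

96.0 %

Efficiency is P_load / P_total. With a series r and R sharing the same I, P = I²R for each, so η = R/(R+r).
η = R / (R + r) = 21.0 / (21.0 + 0.864) = 0.9605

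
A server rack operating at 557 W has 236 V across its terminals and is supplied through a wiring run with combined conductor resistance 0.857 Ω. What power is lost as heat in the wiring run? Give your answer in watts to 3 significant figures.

4.77 W

Line loss is just I²R for the cable — we know both I and R_line directly.
I = P / V = 557 / 236 = 2.360 A through the wiring run.
P_line = I² R_line = (2.360)² × 0.857 = 4.774 W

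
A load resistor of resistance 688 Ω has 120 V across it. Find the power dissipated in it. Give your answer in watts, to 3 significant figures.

20.9 W

We know the drop across the element and its resistance — P = V²/R, one step.
P = (120 V)² / 688 Ω = 20.93 W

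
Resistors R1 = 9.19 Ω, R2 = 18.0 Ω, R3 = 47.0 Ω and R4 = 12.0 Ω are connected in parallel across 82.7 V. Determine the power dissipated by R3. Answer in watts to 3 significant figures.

Every branch has 82.7 V across it, so for R3 the power is simply V²/R.
P_R3 = V² / R3 = (82.7)² / 47.0 Ω = 145.5 W

146 W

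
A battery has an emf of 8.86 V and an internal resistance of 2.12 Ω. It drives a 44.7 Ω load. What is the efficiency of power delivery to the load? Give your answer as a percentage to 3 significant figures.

95.5 %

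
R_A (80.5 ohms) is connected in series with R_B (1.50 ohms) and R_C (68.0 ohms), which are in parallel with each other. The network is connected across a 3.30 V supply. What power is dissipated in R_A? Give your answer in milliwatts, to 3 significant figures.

Replace R_B and R_C with their parallel equivalent so the circuit becomes R_A in series with R_p.
R_p = (1.50×68.0)/(1.50+68.0) = 1.468 Ω
R_total = 80.5 + 1.468 = 81.97 Ω
I = V / R_total = 3.30 / 81.97 = 0.04026 A
The full supply current passes through R_A: P = I²R.
P_R_A = (0.04026)² × 80.5 = 0.1305 W

130 mW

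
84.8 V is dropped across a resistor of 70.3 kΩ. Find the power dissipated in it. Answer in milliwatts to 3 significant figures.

With V across and R both known, P = V²/R gives the dissipation directly.
P = (84.8 V)² / 70300 Ω = 0.1023 W

102 mW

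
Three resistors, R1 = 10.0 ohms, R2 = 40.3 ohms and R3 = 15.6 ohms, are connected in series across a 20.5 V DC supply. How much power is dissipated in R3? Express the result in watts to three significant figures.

1.51 W

Since the resistors are in series they all carry the loop current I = V/R_total; the power in any one is I²R.
R_total = 10.0 + 40.3 + 15.6 = 65.90 Ω
I = V / R_total = 20.5 / 65.90 = 0.3111 A
P_R3 = I² × R3 = (0.3111)² × 15.6 = 1.510 W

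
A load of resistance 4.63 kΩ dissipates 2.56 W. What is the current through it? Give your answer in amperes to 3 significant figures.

Inverting the appropriate power form: I = √(P / R).
I = √(2.56 / 4630) = 0.02351 A

0.0235 A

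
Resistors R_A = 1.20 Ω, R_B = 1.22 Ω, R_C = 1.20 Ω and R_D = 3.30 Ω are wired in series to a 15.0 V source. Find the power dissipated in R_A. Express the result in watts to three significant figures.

5.64 W

Series elements share the same current, so find I first, then use P = I²R.
R_total = 1.20 + 1.22 + 1.20 + 3.30 = 6.920 Ω
I = V / R_total = 15.0 / 6.920 = 2.168 A
P_R_A = I² × R_A = (2.168)² × 1.20 = 5.638 W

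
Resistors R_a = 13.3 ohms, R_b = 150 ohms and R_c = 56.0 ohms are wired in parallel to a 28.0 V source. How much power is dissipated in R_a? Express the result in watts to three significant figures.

58.9 W

R_a sits directly across the source, so P = V²/R with V = 28.0 V.
P_R_a = V² / R_a = (28.0)² / 13.3 Ω = 58.95 W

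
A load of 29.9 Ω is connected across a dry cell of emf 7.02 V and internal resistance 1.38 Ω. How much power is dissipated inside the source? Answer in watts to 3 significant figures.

0.0695 W

r is in series with the load, so it carries the full circuit current — the loss in it is I²r.
I = ε / (r + R) = 7.02 / (1.38 + 29.9) = 0.2244 A
P_int = I² r = (0.2244)² × 1.38 = 0.06951 W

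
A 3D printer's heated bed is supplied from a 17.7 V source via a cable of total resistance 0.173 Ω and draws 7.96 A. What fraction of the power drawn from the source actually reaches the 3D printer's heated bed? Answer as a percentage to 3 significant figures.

The cable carries the full 7.96 A.
P_line = I² R_line = (7.960)² × 0.173 = 10.96 W
P_source = V I = 17.7 × 7.960 = 140.9 W; P_load = 129.9 W
η = P_load / P_source = 129.9 / 140.9 = 0.9222

92.2 %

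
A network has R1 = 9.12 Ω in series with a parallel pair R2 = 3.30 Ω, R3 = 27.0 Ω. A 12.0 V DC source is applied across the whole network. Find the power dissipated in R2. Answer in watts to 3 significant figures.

2.59 W

First combine the parallel branches into one equivalent R_p, then R1 + R_p is a series pair.
R_p = (3.30×27.0)/(3.30+27.0) = 2.941 Ω
R_total = 9.12 + 2.941 = 12.06 Ω
I = V / R_total = 12.0 / 12.06 = 0.9950 A
Voltage across the parallel pair: V_p = I × R_p = 0.9950 × 2.941 = 2.926 V
R2 sees V_p directly, so P = V_p² / R2.
P_R2 = (2.926)² / 3.30 = 2.594 W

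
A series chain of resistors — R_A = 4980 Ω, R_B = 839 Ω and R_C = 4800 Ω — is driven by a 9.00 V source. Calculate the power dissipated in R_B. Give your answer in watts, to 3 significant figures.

0.000603 W

Since the resistors are in series they all carry the loop current I = V/R_total; the power in any one is I²R.
R_total = 4980 + 839 + 4800 = 10620 Ω
I = V / R_total = 9.00 / 10620 = 0.0008475 A
P_R_B = I² × R_B = (0.0008475)² × 839 = 0.0006027 W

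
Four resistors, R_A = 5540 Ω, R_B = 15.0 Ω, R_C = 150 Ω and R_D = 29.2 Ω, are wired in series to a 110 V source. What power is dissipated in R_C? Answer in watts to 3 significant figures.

0.0552 W

In a series string the same current flows through every resistor — find that current, then P = I²R for the one we want.
R_total = 5540 + 15.0 + 150 + 29.2 = 5734 Ω
I = V / R_total = 110 / 5734 = 0.01918 A
P_R_C = I² × R_C = (0.01918)² × 150 = 0.05520 W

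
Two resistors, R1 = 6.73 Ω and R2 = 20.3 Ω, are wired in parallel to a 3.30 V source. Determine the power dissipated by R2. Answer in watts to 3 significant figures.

0.536 W

Every branch has 3.30 V across it, so for R2 the power is simply V²/R.
P_R2 = V² / R2 = (3.30)² / 20.3 Ω = 0.5365 W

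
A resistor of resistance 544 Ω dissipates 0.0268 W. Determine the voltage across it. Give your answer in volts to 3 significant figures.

Inverting the appropriate power form: V = √(P R).
V = √(0.0268 × 544) = 3.818 V

3.82 V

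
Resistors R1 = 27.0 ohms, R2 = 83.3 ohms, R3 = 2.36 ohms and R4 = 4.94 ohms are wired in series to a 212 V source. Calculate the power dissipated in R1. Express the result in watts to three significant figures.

The current is common to all series resistors; compute it, then apply P = I²R for the target.
R_total = 27.0 + 83.3 + 2.36 + 4.94 = 117.6 Ω
I = V / R_total = 212 / 117.6 = 1.803 A
P_R1 = I² × R1 = (1.803)² × 27.0 = 87.74 W

87.7 W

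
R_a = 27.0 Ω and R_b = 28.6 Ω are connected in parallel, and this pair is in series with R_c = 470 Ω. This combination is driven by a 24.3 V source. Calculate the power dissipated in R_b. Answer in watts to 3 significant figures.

Reduce the parallel combination to a single R_p; the circuit then becomes R_p in series with the remaining resistor.
R_p = (27.0×28.6)/(27.0+28.6) = 13.89 Ω
R_total = R_p + 470 = 13.89 + 470 = 483.9 Ω
I = V / R_total = 24.3 / 483.9 = 0.05022 A
Voltage across the parallel pair: V_p = I × R_p = 0.05022 × 13.89 = 0.6975 V
R_b sits across V_p; its power is V_p²/R.
P_R_b = (0.6975)² / 28.6 = 0.01701 W

0.0170 W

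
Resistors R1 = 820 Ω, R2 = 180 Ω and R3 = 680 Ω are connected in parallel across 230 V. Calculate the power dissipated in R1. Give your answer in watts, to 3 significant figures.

The supply voltage appears across each parallel branch — just use P = V²/R1.
P_R1 = V² / R1 = (230)² / 820 Ω = 64.51 W

64.5 W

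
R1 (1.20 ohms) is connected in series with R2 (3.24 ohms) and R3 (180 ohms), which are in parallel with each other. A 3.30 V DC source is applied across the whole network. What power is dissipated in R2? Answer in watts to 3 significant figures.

1.77 W

First combine the parallel branches into one equivalent R_p, then R1 + R_p is a series pair.
R_p = (3.24×180)/(3.24+180) = 3.183 Ω
R_total = 1.20 + 3.183 = 4.383 Ω
I = V / R_total = 3.30 / 4.383 = 0.7530 A
Voltage across the parallel pair: V_p = I × R_p = 0.7530 × 3.183 = 2.396 V
R2 is across V_p, so use P = V²/R for that branch.
P_R2 = (2.396)² / 3.24 = 1.773 W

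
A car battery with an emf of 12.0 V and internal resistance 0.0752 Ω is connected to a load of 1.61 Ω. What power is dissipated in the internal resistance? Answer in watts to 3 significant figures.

The internal resistance carries the same current as the load; P_int = I²r.
I = ε / (r + R) = 12.0 / (0.0752 + 1.61) = 7.121 A
P_int = I² r = (7.121)² × 0.0752 = 3.813 W

3.81 W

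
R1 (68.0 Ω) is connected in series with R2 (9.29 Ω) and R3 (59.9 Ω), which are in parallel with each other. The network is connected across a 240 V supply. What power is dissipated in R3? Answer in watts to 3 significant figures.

Collapse R2‖R3 to a single equivalent, reducing the network to two series elements.
R_p = (9.29×59.9)/(9.29+59.9) = 8.043 Ω
R_total = 68.0 + 8.043 = 76.04 Ω
I = V / R_total = 240 / 76.04 = 3.156 A
Voltage across the parallel pair: V_p = I × R_p = 3.156 × 8.043 = 25.38 V
R3 sees V_p directly, so P = V_p² / R3.
P_R3 = (25.38)² / 59.9 = 10.76 W

10.8 W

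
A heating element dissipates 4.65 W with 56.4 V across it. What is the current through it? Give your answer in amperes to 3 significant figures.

From P = V I = I²R = V²/R, with the two given quantities we get I = P / V.
I = 4.65 / 56.4 = 0.08245 A

0.0824 A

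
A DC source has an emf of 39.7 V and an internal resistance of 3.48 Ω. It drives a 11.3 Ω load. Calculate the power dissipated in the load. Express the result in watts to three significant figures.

Load and internal resistance form a series loop — compute the loop current, then the load power via I²R.
I = ε / (r + R) = 39.7 / (3.48 + 11.3) = 2.686 A
P_load = I² R = (2.686)² × 11.3 = 81.53 W

81.5 W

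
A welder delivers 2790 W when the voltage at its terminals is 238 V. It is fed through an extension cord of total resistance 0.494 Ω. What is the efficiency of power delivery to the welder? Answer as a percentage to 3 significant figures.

I = P / V = 2790 / 238 = 11.72 A through the extension cord.
P_line = I² R_line = (11.72)² × 0.494 = 67.89 W
P_source = P_load + P_line = 2790 + 67.89 = 2858 W
η = P_load / P_source = 2790 / 2858 = 0.9762

97.6 %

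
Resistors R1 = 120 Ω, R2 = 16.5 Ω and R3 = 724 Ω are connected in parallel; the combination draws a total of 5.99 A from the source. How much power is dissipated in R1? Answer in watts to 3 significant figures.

Only the total current is stated, so first find the parallel equivalent to get the voltage across the combination.
1/R_eq = 1/120 + 1/16.5 + 1/724 ⇒ R_eq = 14.22 Ω
V = I_total × R_eq = 5.990 × 14.22 = 85.18 V
P_R1 = V² / R1 = (85.18)² / 120 = 60.47 W

60.5 W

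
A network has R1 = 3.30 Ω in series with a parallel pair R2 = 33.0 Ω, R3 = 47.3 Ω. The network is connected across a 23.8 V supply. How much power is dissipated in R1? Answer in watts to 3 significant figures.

Replace R2 and R3 with their parallel equivalent so the circuit becomes R1 in series with R_p.
R_p = (33.0×47.3)/(33.0+47.3) = 19.44 Ω
R_total = 3.30 + 19.44 = 22.74 Ω
I = V / R_total = 23.8 / 22.74 = 1.047 A
R1 carries the full series current, so P = I²R.
P_R1 = (1.047)² × 3.30 = 3.615 W

3.62 W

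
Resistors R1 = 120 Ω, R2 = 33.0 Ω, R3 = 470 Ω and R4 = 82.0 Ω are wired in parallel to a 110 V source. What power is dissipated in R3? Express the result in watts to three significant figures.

25.7 W

R3 sits directly across the source, so P = V²/R with V = 110 V.
P_R3 = V² / R3 = (110)² / 470 Ω = 25.74 W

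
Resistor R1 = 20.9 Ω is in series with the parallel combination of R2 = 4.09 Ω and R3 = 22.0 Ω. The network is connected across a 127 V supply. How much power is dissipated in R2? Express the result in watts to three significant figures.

Collapse R2‖R3 to a single equivalent, reducing the network to two series elements.
R_p = (4.09×22.0)/(4.09+22.0) = 3.449 Ω
R_total = 20.9 + 3.449 = 24.35 Ω
I = V / R_total = 127 / 24.35 = 5.216 A
Voltage across the parallel pair: V_p = I × R_p = 5.216 × 3.449 = 17.99 V
With V_p across R2, its power is V_p²/R2.
P_R2 = (17.99)² / 4.09 = 79.12 W

79.1 W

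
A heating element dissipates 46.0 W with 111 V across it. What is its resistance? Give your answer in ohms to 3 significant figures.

The two known quantities fix the third via R = V² / P.
R = (111)² / 46.0 = 267.8 Ω

268 Ω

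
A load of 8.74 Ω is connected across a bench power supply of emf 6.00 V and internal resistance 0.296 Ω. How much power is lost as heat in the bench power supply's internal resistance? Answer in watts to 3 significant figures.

r is in series with the load, so it carries the full circuit current — the loss in it is I²r.
I = ε / (r + R) = 6.00 / (0.296 + 8.74) = 0.6640 A
P_int = I² r = (0.6640)² × 0.296 = 0.1305 W

0.131 W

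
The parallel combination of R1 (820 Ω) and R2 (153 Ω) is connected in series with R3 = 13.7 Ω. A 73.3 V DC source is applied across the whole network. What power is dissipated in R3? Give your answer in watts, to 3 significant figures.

3.62 W

Reduce the parallel combination to a single R_p; the circuit then becomes R_p in series with the remaining resistor.
R_p = (820×153)/(820+153) = 128.9 Ω
R_total = R_p + 13.7 = 128.9 + 13.7 = 142.6 Ω
I = V / R_total = 73.3 / 142.6 = 0.5139 A
All the supply current flows through R3; use P = I²R3.
P_R3 = (0.5139)² × 13.7 = 3.618 W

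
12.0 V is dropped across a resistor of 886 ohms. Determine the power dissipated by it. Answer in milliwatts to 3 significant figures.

163 mW

We know the drop across the element and its resistance — P = V²/R, one step.
P = (12.0 V)² / 886 Ω = 0.1625 W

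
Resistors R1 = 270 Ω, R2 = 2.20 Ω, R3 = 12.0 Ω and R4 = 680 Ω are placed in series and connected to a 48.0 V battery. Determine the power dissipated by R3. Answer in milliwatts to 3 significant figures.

Since the resistors are in series they all carry the loop current I = V/R_total; the power in any one is I²R.
R_total = 270 + 2.20 + 12.0 + 680 = 964.2 Ω
I = V / R_total = 48.0 / 964.2 = 0.04978 A
P_R3 = I² × R3 = (0.04978)² × 12.0 = 0.02974 W

29.7 mW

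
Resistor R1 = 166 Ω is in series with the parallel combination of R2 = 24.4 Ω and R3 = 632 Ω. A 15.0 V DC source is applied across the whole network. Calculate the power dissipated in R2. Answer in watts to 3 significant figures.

First combine the parallel branches into one equivalent R_p, then R1 + R_p is a series pair.
R_p = (24.4×632)/(24.4+632) = 23.49 Ω
R_total = 166 + 23.49 = 189.5 Ω
I = V / R_total = 15.0 / 189.5 = 0.07916 A
Voltage across the parallel pair: V_p = I × R_p = 0.07916 × 23.49 = 1.860 V
R2 is across V_p, so use P = V²/R for that branch.
P_R2 = (1.860)² / 24.4 = 0.1417 W

0.142 W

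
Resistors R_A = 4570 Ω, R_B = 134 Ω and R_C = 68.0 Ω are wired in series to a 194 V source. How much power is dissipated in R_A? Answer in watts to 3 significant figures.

7.55 W

Every series element carries the same I. Get I from the total resistance, then P = I² × R_A.
R_total = 4570 + 134 + 68.0 = 4772 Ω
I = V / R_total = 194 / 4772 = 0.04065 A
P_R_A = I² × R_A = (0.04065)² × 4570 = 7.553 W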